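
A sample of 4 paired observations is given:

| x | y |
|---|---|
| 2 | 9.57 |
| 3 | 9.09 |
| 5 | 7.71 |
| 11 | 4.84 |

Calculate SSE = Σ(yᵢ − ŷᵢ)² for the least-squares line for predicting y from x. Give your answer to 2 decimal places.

0.07

n = 4, Σx = 21, Σy = 31.21, Σxy = 138.2, Σx² = 159, Σy² = 257.0827
Sxx = Σx² − (Σx)²/n = 159 − 110.25 = 48.75
Sxy = Σxy − (Σx)(Σy)/n = 138.2 − 163.8525 = -25.6525
Syy = Σy² − (Σy)²/n = 257.0827 − 243.516025 = 13.566675
b = Sxy/Sxx = -25.6525/48.75 = -0.526205
SSE = Syy − b·Sxy = 13.566675 − (-0.526205)·(-25.6525) = 0.068198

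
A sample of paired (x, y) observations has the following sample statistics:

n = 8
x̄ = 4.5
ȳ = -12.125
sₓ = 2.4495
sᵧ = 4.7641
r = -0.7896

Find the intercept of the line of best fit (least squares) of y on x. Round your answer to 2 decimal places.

-5.21

b = r · sᵧ/sₓ = -0.7896 · 4.7641/2.4495 = -1.535715
a = ȳ − b·x̄ = -12.125 − (-1.535715)·4.5 = -5.214283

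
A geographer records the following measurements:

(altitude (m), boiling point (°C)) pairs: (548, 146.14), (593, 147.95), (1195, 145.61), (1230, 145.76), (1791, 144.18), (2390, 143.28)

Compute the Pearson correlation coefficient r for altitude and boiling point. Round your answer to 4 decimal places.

-0.9242

n = 6, Σx = 7747, Σy = 872.92, Σxy = 1121773.4, Σx² = 12512659, Σy² = 127011.3826
Sxx = Σx² − (Σx)²/n = 12512659 − 10002668.166667 = 2509990.833333
Sxy = Σxy − (Σx)(Σy)/n = 1121773.4 − 1127085.206667 = -5311.806667
Syy = Σy² − (Σy)²/n = 127011.3826 − 126998.221067 = 13.161533
r = Sxy/√(Sxx·Syy) = -5311.806667/√(33035328.019278) = -5311.806667/5747.636733 = -0.924172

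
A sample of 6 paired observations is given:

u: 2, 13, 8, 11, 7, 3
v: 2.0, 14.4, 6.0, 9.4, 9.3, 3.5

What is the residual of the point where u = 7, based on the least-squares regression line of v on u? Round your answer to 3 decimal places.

2.192

n = 6, Σx = 44, Σy = 44.6, Σxy = 418.2, Σx² = 416
Sxx = Σx² − (Σx)²/n = 416 − 322.666667 = 93.333333
Sxy = Σxy − (Σx)(Σy)/n = 418.2 − 327.066667 = 91.133333
b = Sxy/Sxx = 91.133333/93.333333 = 0.976429
a = ȳ − b·x̄ = 7.433333 − 0.976429·7.333333 = 0.272857
ŷ(7) = 0.272857 + 0.976429·7 = 7.107857
residual = y − ŷ = 9.3 − 7.107857 = 2.192143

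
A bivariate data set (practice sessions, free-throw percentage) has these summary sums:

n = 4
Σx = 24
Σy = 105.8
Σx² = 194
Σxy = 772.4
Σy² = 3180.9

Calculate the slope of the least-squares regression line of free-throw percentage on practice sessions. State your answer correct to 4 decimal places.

Sxx = Σx² − (Σx)²/n = 194 − 144 = 50
Sxy = Σxy − (Σx)(Σy)/n = 772.4 − 634.8 = 137.6
b = Sxy/Sxx = 137.6/50 = 2.752

2.7520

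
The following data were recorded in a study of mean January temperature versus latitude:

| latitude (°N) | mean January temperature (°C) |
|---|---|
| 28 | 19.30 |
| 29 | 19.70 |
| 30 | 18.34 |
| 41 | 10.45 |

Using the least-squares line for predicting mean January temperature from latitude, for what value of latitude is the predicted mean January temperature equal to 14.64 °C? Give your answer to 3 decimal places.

35.216

n = 4, Σx = 128, Σy = 67.79, Σxy = 2090.35, Σx² = 4206
Sxx = Σx² − (Σx)²/n = 4206 − 4096 = 110
Sxy = Σxy − (Σx)(Σy)/n = 2090.35 − 2169.28 = -78.93
b = Sxy/Sxx = -78.93/110 = -0.717545
a = ȳ − b·x̄ = 16.9475 − (-0.717545)·32 = 39.908955
Set a + b·x = 14.64: x = (14.64 − 39.908955) / (-0.717545) = 35.215824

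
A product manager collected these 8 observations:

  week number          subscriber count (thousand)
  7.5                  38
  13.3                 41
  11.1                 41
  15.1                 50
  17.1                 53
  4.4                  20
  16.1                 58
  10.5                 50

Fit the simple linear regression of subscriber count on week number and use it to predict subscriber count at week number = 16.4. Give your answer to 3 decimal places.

54.597

n = 8, Σx = 95.1, Σy = 351, Σxy = 4493.5, Σx² = 1265.59
Sxx = Σx² − (Σx)²/n = 1265.59 − 1130.50125 = 135.08875
Sxy = Σxy − (Σx)(Σy)/n = 4493.5 − 4172.5125 = 320.9875
b = Sxy/Sxx = 320.9875/135.08875 = 2.376123
a = ȳ − b·x̄ = 43.875 − 2.376123·11.8875 = 15.628837
ŷ(16.4) = a + b·16.4 = 15.628837 + 2.376123·16.4 = 54.597256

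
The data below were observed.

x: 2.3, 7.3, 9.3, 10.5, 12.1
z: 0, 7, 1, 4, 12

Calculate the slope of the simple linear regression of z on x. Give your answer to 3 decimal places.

n = 5, Σx = 41.5, Σy = 24, Σxy = 247.6, Σx² = 401.73
Sxx = Σx² − (Σx)²/n = 401.73 − 344.45 = 57.28
Sxy = Σxy − (Σx)(Σy)/n = 247.6 − 199.2 = 48.4
b = Sxy/Sxx = 48.4/57.28 = 0.844972

0.845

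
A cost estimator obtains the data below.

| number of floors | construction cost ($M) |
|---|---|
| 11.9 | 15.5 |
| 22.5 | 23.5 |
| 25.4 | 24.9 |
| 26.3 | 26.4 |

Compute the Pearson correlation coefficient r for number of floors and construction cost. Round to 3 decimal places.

0.997

n = 4, Σx = 86.1, Σy = 90.3, Σxy = 2039.98, Σx² = 1984.71, Σy² = 2109.47
Sxx = Σx² − (Σx)²/n = 1984.71 − 1853.3025 = 131.4075
Sxy = Σxy − (Σx)(Σy)/n = 2039.98 − 1943.7075 = 96.2725
Syy = Σy² − (Σy)²/n = 2109.47 − 2038.5225 = 70.9475
r = Sxy/√(Sxx·Syy) = 96.2725/√(9323.033606) = 96.2725/96.555857 = 0.997065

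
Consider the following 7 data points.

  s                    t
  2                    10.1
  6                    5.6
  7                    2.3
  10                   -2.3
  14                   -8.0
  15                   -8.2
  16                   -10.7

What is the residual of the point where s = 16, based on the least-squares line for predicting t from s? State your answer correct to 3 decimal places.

-0.161

n = 7, Σx = 70, Σy = -11.2, Σxy = -359.3, Σx² = 866
Sxx = Σx² − (Σx)²/n = 866 − 700 = 166
Sxy = Σxy − (Σx)(Σy)/n = -359.3 − (-112) = -247.3
b = Sxy/Sxx = -247.3/166 = -1.489759
a = ȳ − b·x̄ = -1.6 − (-1.489759)·10 = 13.297590
ŷ(16) = 13.297590 + (-1.489759)·16 = -10.538554
residual = y − ŷ = -10.7 − (-10.538554) = -0.161446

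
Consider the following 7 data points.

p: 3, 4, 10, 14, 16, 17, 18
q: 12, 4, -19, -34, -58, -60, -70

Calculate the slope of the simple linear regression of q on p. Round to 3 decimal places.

-5.171

n = 7, Σx = 82, Σy = -225, Σxy = -3822, Σx² = 1190
Sxx = Σx² − (Σx)²/n = 1190 − 960.571429 = 229.428571
Sxy = Σxy − (Σx)(Σy)/n = -3822 − (-2635.714286) = -1186.285714
b = Sxy/Sxx = -1186.285714/229.428571 = -5.170610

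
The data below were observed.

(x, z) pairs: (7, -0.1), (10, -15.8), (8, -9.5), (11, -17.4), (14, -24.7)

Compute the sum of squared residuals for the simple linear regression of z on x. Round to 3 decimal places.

n = 5, Σx = 50, Σy = -67.5, Σxy = -771.9, Σx² = 530, Σy² = 1252.75
Sxx = Σx² − (Σx)²/n = 530 − 500 = 30
Sxy = Σxy − (Σx)(Σy)/n = -771.9 − (-675) = -96.9
Syy = Σy² − (Σy)²/n = 1252.75 − 911.25 = 341.5
b = Sxy/Sxx = -96.9/30 = -3.23
SSE = Syy − b·Sxy = 341.5 − (-3.23)·(-96.9) = 28.513

28.513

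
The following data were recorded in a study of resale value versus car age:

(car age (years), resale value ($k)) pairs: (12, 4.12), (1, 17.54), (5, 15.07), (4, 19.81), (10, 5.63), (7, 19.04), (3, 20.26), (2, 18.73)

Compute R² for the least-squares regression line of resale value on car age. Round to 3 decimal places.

n = 8, Σx = 44, Σy = 120.2, Σxy = 509.39, Σx² = 348, Σy² = 2099.666
Sxx = Σx² − (Σx)²/n = 348 − 242 = 106
Sxy = Σxy − (Σx)(Σy)/n = 509.39 − 661.1 = -151.71
Syy = Σy² − (Σy)²/n = 2099.666 − 1806.005 = 293.661
R² = Sxy²/(Sxx·Syy) = (-151.71)²/(106·293.661) = 0.739395

0.739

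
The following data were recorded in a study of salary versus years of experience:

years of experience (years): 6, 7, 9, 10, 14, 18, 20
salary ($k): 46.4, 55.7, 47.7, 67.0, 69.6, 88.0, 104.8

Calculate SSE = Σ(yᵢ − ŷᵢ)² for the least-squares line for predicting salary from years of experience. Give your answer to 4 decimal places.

252.3077

n = 7, Σx = 84, Σy = 479.2, Σxy = 6422, Σx² = 1186, Σy² = 35590.94
Sxx = Σx² − (Σx)²/n = 1186 − 1008 = 178
Sxy = Σxy − (Σx)(Σy)/n = 6422 − 5750.4 = 671.6
Syy = Σy² − (Σy)²/n = 35590.94 − 32804.662857 = 2786.277143
b = Sxy/Sxx = 671.6/178 = 3.773034
SSE = Syy − b·Sxy = 2786.277143 − 3.773034·671.6 = 252.307705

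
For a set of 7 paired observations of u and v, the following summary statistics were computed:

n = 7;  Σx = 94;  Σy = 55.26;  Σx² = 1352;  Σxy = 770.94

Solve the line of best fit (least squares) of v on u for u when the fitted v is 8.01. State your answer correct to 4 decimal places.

13.7881

Sxx = Σx² − (Σx)²/n = 1352 − 1262.285714 = 89.714286
Sxy = Σxy − (Σx)(Σy)/n = 770.94 − 742.062857 = 28.877143
b = Sxy/Sxx = 28.877143/89.714286 = 0.321879
a = ȳ − b·x̄ = 7.894286 − 0.321879·13.428571 = 3.571911
Set a + b·x = 8.01: x = (8.01 − 3.571911) / 0.321879 = 13.788068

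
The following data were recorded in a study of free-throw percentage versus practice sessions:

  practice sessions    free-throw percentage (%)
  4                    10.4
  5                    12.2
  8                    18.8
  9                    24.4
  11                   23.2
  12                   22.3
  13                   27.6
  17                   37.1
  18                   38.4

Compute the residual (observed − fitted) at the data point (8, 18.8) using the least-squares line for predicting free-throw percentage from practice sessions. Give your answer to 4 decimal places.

0.3887

n = 9, Σx = 97, Σy = 214.4, Σxy = 2676.1, Σx² = 1233
Sxx = Σx² − (Σx)²/n = 1233 − 1045.444444 = 187.555556
Sxy = Σxy − (Σx)(Σy)/n = 2676.1 − 2310.755556 = 365.344444
b = Sxy/Sxx = 365.344444/187.555556 = 1.947927
a = ȳ − b·x̄ = 23.822222 − 1.947927·10.777778 = 2.827903
ŷ(8) = 2.827903 + 1.947927·8 = 18.411315
residual = y − ŷ = 18.8 − 18.411315 = 0.388685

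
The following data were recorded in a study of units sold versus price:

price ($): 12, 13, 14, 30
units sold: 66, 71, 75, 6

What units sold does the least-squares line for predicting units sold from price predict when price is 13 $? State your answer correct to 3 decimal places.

70.344

n = 4, Σx = 69, Σy = 218, Σxy = 2945, Σx² = 1409
Sxx = Σx² − (Σx)²/n = 1409 − 1190.25 = 218.75
Sxy = Σxy − (Σx)(Σy)/n = 2945 − 3760.5 = -815.5
b = Sxy/Sxx = -815.5/218.75 = -3.728
a = ȳ − b·x̄ = 54.5 − (-3.728)·17.25 = 118.808
ŷ(13) = a + b·13 = 118.808 + (-3.728)·13 = 70.344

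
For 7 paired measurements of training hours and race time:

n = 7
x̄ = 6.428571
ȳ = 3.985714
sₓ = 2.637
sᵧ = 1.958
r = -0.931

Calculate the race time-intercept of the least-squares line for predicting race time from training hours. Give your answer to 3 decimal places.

8.430

b = r · sᵧ/sₓ = -0.931 · 1.958/2.637 = -0.691277
a = ȳ − b·x̄ = 3.985714 − (-0.691277)·6.428571 = 8.429639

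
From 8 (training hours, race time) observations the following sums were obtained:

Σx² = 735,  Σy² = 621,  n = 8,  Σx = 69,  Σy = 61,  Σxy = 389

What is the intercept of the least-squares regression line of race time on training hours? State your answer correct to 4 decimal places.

Sxx = Σx² − (Σx)²/n = 735 − 595.125 = 139.875
Sxy = Σxy − (Σx)(Σy)/n = 389 − 526.125 = -137.125
b = Sxy/Sxx = -137.125/139.875 = -0.980340
a = ȳ − b·x̄ = 7.625 − (-0.980340)·8.625 = 16.080429

16.0804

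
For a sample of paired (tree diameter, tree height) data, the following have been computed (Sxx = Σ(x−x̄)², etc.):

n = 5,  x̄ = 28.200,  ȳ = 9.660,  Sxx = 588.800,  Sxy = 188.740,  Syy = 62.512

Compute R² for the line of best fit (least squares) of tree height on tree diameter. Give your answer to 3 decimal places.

0.968

R² = Sxy²/(Sxx·Syy) = (188.74)²/(588.8·62.512) = 0.967825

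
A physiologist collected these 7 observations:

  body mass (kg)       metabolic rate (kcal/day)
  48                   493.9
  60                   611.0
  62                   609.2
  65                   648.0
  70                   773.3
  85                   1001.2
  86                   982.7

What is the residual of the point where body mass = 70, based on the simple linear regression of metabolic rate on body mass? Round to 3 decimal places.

n = 7, Σx = 476, Σy = 5119.3, Σxy = 364002.8, Σx² = 33494
Sxx = Σx² − (Σx)²/n = 33494 − 32368 = 1126
Sxy = Σxy − (Σx)(Σy)/n = 364002.8 − 348112.4 = 15890.4
b = Sxy/Sxx = 15890.4/1126 = 14.112256
a = ȳ − b·x̄ = 731.328571 − 14.112256·68 = -228.304821
ŷ(70) = -228.304821 + 14.112256·70 = 759.553083
residual = y − ŷ = 773.3 − 759.553083 = 13.746917

13.747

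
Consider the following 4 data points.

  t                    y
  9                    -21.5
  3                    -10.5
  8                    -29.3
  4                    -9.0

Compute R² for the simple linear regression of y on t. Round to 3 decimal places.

n = 4, Σx = 24, Σy = -70.3, Σxy = -495.4, Σx² = 170, Σy² = 1511.99
Sxx = Σx² − (Σx)²/n = 170 − 144 = 26
Sxy = Σxy − (Σx)(Σy)/n = -495.4 − (-421.8) = -73.6
Syy = Σy² − (Σy)²/n = 1511.99 − 1235.5225 = 276.4675
R² = Sxy²/(Sxx·Syy) = (-73.6)²/(26·276.4675) = 0.753595

0.754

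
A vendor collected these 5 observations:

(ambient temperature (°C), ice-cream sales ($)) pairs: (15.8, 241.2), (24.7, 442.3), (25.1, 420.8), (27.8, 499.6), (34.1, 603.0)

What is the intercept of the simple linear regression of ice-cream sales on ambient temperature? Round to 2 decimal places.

-67.20

n = 5, Σx = 127.5, Σy = 2206.9, Σxy = 59749.03, Σx² = 3425.39
Sxx = Σx² − (Σx)²/n = 3425.39 − 3251.25 = 174.14
Sxy = Σxy − (Σx)(Σy)/n = 59749.03 − 56275.95 = 3473.08
b = Sxy/Sxx = 3473.08/174.14 = 19.944183
a = ȳ − b·x̄ = 441.38 − 19.944183·25.5 = -67.196662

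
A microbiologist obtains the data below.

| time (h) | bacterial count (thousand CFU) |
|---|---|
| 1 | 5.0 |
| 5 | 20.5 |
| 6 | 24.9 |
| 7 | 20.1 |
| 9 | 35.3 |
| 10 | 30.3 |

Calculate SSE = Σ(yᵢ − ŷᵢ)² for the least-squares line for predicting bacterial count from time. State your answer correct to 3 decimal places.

70.142

n = 6, Σx = 38, Σy = 136.1, Σxy = 1018.3, Σx² = 292, Σy² = 3633.45
Sxx = Σx² − (Σx)²/n = 292 − 240.666667 = 51.333333
Sxy = Σxy − (Σx)(Σy)/n = 1018.3 − 861.966667 = 156.333333
Syy = Σy² − (Σy)²/n = 3633.45 − 3087.201667 = 546.248333
b = Sxy/Sxx = 156.333333/51.333333 = 3.045455
SSE = Syy − b·Sxy = 546.248333 − 3.045455·156.333333 = 70.142273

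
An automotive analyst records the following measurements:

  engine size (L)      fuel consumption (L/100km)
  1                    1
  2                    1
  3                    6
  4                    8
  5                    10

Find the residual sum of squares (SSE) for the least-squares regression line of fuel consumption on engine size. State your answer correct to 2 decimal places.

n = 5, Σx = 15, Σy = 26, Σxy = 103, Σx² = 55, Σy² = 202
Sxx = Σx² − (Σx)²/n = 55 − 45 = 10
Sxy = Σxy − (Σx)(Σy)/n = 103 − 78 = 25
Syy = Σy² − (Σy)²/n = 202 − 135.2 = 66.8
b = Sxy/Sxx = 25/10 = 2.5
SSE = Syy − b·Sxy = 66.8 − 2.5·25 = 4.3

4.30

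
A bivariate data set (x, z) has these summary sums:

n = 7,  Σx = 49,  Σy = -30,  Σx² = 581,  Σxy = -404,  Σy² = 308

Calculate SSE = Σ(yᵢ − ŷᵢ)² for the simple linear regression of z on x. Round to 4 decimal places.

21.2941

Sxx = Σx² − (Σx)²/n = 581 − 343 = 238
Sxy = Σxy − (Σx)(Σy)/n = -404 − (-210) = -194
Syy = Σy² − (Σy)²/n = 308 − 128.571429 = 179.428571
b = Sxy/Sxx = -194/238 = -0.815126
SSE = Syy − b·Sxy = 179.428571 − (-0.815126)·(-194) = 21.294118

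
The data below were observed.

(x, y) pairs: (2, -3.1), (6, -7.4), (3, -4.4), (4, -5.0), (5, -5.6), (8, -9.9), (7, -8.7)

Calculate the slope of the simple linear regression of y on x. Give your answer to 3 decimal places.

-1.121

n = 7, Σx = 35, Σy = -44.1, Σxy = -251.9, Σx² = 203
Sxx = Σx² − (Σx)²/n = 203 − 175 = 28
Sxy = Σxy − (Σx)(Σy)/n = -251.9 − (-220.5) = -31.4
b = Sxy/Sxx = -31.4/28 = -1.121429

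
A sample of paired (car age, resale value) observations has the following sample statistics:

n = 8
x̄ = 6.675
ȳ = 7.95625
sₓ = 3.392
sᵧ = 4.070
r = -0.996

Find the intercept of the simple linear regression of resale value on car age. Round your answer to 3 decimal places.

b = r · sᵧ/sₓ = -0.996 · 4.07/3.392 = -1.195083
a = ȳ − b·x̄ = 7.95625 − (-1.195083)·6.675 = 15.933426

15.933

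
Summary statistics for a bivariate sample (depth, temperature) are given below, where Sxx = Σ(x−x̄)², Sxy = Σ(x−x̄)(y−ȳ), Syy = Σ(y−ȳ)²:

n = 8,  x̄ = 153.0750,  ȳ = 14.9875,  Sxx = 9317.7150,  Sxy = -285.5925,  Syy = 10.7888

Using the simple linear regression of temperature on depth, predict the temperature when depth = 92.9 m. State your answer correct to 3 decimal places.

16.832

b = Sxy/Sxx = -285.5925/9317.715 = -0.030650
a = ȳ − b·x̄ = 14.9875 − (-0.030650)·153.075 = 19.679323
ŷ(92.9) = a + b·92.9 = 19.679323 + (-0.030650)·92.9 = 16.831893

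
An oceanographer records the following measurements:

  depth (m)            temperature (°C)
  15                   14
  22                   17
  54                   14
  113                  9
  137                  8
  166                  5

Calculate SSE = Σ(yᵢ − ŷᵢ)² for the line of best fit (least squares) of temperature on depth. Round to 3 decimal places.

n = 6, Σx = 507, Σy = 67, Σxy = 4283, Σx² = 62719, Σy² = 851
Sxx = Σx² − (Σx)²/n = 62719 − 42841.5 = 19877.5
Sxy = Σxy − (Σx)(Σy)/n = 4283 − 5661.5 = -1378.5
Syy = Σy² − (Σy)²/n = 851 − 748.166667 = 102.833333
b = Sxy/Sxx = -1378.5/19877.5 = -0.069350
SSE = Syy − b·Sxy = 102.833333 − (-0.069350)·(-1378.5) = 7.234679

7.235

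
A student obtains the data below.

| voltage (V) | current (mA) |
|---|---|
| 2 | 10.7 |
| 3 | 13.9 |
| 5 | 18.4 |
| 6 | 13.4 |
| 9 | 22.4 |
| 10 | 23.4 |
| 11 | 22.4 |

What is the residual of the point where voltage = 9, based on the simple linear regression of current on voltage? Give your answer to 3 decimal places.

1.348

n = 7, Σx = 46, Σy = 124.6, Σxy = 917.5, Σx² = 376
Sxx = Σx² − (Σx)²/n = 376 − 302.285714 = 73.714286
Sxy = Σxy − (Σx)(Σy)/n = 917.5 − 818.8 = 98.7
b = Sxy/Sxx = 98.7/73.714286 = 1.338953
a = ȳ − b·x̄ = 17.8 − 1.338953·6.571429 = 9.001163
ŷ(9) = 9.001163 + 1.338953·9 = 21.051744
residual = y − ŷ = 22.4 − 21.051744 = 1.348256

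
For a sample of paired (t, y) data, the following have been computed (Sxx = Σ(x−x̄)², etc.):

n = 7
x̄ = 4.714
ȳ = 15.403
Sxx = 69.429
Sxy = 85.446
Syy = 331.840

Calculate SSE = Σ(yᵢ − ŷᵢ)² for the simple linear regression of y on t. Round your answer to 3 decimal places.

226.682

b = Sxy/Sxx = 85.446/69.429 = 1.230696
SSE = Syy − b·Sxy = 331.84 − 1.230696·85.446 = 226.681940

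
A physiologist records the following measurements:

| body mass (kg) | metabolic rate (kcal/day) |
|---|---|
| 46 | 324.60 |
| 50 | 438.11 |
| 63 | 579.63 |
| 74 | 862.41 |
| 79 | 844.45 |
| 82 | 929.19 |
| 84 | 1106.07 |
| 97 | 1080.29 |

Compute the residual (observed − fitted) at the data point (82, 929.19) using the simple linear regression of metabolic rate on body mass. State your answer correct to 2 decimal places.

n = 8, Σx = 575, Σy = 6164.75, Σxy = 477775.27, Σx² = 43491
Sxx = Σx² − (Σx)²/n = 43491 − 41328.125 = 2162.875
Sxy = Σxy − (Σx)(Σy)/n = 477775.27 − 443091.40625 = 34683.86375
b = Sxy/Sxx = 34683.86375/2162.875 = 16.036000
a = ȳ − b·x̄ = 770.59375 − 16.036000·71.875 = -381.993758
ŷ(82) = -381.993758 + 16.036000·82 = 932.958251
residual = y − ŷ = 929.19 − 932.958251 = -3.768251

-3.77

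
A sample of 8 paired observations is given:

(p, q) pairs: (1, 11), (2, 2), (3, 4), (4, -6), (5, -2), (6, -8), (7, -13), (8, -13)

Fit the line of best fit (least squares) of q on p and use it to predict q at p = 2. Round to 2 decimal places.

n = 8, Σx = 36, Σy = -25, Σxy = -250, Σx² = 204
Sxx = Σx² − (Σx)²/n = 204 − 162 = 42
Sxy = Σxy − (Σx)(Σy)/n = -250 − (-112.5) = -137.5
b = Sxy/Sxx = -137.5/42 = -3.273810
a = ȳ − b·x̄ = -3.125 − (-3.273810)·4.5 = 11.607143
ŷ(2) = a + b·2 = 11.607143 + (-3.273810)·2 = 5.059524

5.06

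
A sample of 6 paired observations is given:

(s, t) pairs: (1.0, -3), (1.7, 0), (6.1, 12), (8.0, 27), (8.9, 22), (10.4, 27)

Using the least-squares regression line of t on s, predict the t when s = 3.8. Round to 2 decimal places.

6.76

n = 6, Σx = 36.1, Σy = 85, Σxy = 762.8, Σx² = 292.47
Sxx = Σx² − (Σx)²/n = 292.47 − 217.201667 = 75.268333
Sxy = Σxy − (Σx)(Σy)/n = 762.8 − 511.416667 = 251.383333
b = Sxy/Sxx = 251.383333/75.268333 = 3.339829
a = ȳ − b·x̄ = 14.166667 − 3.339829·6.016667 = -5.927969
ŷ(3.8) = a + b·3.8 = -5.927969 + 3.339829·3.8 = 6.763380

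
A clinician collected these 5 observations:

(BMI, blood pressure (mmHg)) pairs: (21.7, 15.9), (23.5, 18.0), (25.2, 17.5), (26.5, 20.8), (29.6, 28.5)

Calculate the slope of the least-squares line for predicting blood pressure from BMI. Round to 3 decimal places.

n = 5, Σx = 126.5, Σy = 100.7, Σxy = 2603.83, Σx² = 3236.59
Sxx = Σx² − (Σx)²/n = 3236.59 − 3200.45 = 36.14
Sxy = Σxy − (Σx)(Σy)/n = 2603.83 − 2547.71 = 56.12
b = Sxy/Sxx = 56.12/36.14 = 1.552850

1.553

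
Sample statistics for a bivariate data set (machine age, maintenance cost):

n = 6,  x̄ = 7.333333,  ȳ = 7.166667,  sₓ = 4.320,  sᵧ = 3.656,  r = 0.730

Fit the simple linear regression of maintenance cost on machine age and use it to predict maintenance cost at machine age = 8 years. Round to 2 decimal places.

7.58

b = r · sᵧ/sₓ = 0.73 · 3.656/4.32 = 0.617796
a = ȳ − b·x̄ = 7.166667 − 0.617796·7.333333 = 2.636161
ŷ(8) = a + b·8 = 2.636161 + 0.617796·8 = 7.578531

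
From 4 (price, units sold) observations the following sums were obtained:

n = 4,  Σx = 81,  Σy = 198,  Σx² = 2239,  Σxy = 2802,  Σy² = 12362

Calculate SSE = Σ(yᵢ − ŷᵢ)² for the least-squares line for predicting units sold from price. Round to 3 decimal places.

125.833

Sxx = Σx² − (Σx)²/n = 2239 − 1640.25 = 598.75
Sxy = Σxy − (Σx)(Σy)/n = 2802 − 4009.5 = -1207.5
Syy = Σy² − (Σy)²/n = 12362 − 9801 = 2561
b = Sxy/Sxx = -1207.5/598.75 = -2.016701
SSE = Syy − b·Sxy = 2561 − (-2.016701)·(-1207.5) = 125.832985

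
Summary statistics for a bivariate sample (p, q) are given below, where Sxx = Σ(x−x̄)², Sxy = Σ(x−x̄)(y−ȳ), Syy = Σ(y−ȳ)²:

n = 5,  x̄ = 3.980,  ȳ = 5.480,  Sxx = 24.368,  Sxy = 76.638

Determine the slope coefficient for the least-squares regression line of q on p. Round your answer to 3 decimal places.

3.145

b = Sxy/Sxx = 76.638/24.368 = 3.145026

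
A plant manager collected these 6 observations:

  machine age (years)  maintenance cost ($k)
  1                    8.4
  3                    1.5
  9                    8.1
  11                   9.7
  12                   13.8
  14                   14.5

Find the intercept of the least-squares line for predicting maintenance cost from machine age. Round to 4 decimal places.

n = 6, Σx = 50, Σy = 56, Σxy = 561.1, Σx² = 552
Sxx = Σx² − (Σx)²/n = 552 − 416.666667 = 135.333333
Sxy = Σxy − (Σx)(Σy)/n = 561.1 − 466.666667 = 94.433333
b = Sxy/Sxx = 94.433333/135.333333 = 0.697783
a = ȳ − b·x̄ = 9.333333 − 0.697783·8.333333 = 3.518473

3.5185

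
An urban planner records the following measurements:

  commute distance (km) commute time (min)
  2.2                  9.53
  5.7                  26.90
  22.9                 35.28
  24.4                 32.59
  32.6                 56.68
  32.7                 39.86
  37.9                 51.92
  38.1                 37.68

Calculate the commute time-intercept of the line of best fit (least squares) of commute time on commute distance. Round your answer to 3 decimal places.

n = 8, Σx = 196.5, Σy = 290.44, Σxy = 8331.97, Σx² = 6177.17
Sxx = Σx² − (Σx)²/n = 6177.17 − 4826.53125 = 1350.63875
Sxy = Σxy − (Σx)(Σy)/n = 8331.97 − 7133.9325 = 1198.0375
b = Sxy/Sxx = 1198.0375/1350.63875 = 0.887015
a = ȳ − b·x̄ = 36.305 − 0.887015·24.5625 = 14.517682

14.518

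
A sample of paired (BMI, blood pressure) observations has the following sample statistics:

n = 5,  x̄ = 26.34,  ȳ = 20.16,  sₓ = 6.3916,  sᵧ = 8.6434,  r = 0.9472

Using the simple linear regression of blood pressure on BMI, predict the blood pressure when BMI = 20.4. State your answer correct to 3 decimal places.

12.551

b = r · sᵧ/sₓ = 0.9472 · 8.6434/6.3916 = 1.280904
a = ȳ − b·x̄ = 20.16 − 1.280904·26.34 = -13.579022
ŷ(20.4) = a + b·20.4 = -13.579022 + 1.280904·20.4 = 12.551428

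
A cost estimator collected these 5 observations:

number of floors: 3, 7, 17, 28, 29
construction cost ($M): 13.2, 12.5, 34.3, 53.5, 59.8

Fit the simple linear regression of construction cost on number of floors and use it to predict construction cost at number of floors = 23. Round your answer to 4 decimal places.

n = 5, Σx = 84, Σy = 173.3, Σxy = 3942.4, Σx² = 1972
Sxx = Σx² − (Σx)²/n = 1972 − 1411.2 = 560.8
Sxy = Σxy − (Σx)(Σy)/n = 3942.4 − 2911.44 = 1030.96
b = Sxy/Sxx = 1030.96/560.8 = 1.838374
a = ȳ − b·x̄ = 34.66 − 1.838374·16.8 = 3.775321
ŷ(23) = a + b·23 = 3.775321 + 1.838374·23 = 46.057917

46.0579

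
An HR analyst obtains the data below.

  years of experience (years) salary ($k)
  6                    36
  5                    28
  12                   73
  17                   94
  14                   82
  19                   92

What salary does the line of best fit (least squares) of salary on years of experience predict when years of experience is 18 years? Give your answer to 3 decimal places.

96.105

n = 6, Σx = 73, Σy = 405, Σxy = 5726, Σx² = 1051
Sxx = Σx² − (Σx)²/n = 1051 − 888.166667 = 162.833333
Sxy = Σxy − (Σx)(Σy)/n = 5726 − 4927.5 = 798.5
b = Sxy/Sxx = 798.5/162.833333 = 4.903787
a = ȳ − b·x̄ = 67.5 − 4.903787·12.166667 = 7.837257
ŷ(18) = a + b·18 = 7.837257 + 4.903787·18 = 96.105425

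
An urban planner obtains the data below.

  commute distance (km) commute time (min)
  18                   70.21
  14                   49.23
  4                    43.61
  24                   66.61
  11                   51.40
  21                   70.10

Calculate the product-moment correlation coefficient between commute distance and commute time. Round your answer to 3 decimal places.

0.886

n = 6, Σx = 92, Σy = 351.16, Σxy = 5763.58, Σx² = 1674, Σy² = 21247.7312
Sxx = Σx² − (Σx)²/n = 1674 − 1410.666667 = 263.333333
Sxy = Σxy − (Σx)(Σy)/n = 5763.58 − 5384.453333 = 379.126667
Syy = Σy² − (Σy)²/n = 21247.7312 − 20552.224267 = 695.506933
r = Sxy/√(Sxx·Syy) = 379.126667/√(183150.159111) = 379.126667/427.960464 = 0.885892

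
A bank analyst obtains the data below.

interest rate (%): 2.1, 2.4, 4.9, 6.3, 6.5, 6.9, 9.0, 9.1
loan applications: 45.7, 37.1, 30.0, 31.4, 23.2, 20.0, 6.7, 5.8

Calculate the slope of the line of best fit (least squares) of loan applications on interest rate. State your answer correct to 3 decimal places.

-5.049

n = 8, Σx = 47.2, Σy = 199.9, Σxy = 931.71, Σx² = 327.54
Sxx = Σx² − (Σx)²/n = 327.54 − 278.48 = 49.06
Sxy = Σxy − (Σx)(Σy)/n = 931.71 − 1179.41 = -247.7
b = Sxy/Sxx = -247.7/49.06 = -5.048920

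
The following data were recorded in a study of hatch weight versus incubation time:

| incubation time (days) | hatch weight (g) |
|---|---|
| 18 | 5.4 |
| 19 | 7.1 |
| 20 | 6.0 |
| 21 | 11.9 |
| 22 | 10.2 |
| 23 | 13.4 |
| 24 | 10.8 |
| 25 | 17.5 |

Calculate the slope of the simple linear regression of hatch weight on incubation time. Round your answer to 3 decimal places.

1.473

n = 8, Σx = 172, Σy = 82.3, Σxy = 1831.3, Σx² = 3740
Sxx = Σx² − (Σx)²/n = 3740 − 3698 = 42
Sxy = Σxy − (Σx)(Σy)/n = 1831.3 − 1769.45 = 61.85
b = Sxy/Sxx = 61.85/42 = 1.472619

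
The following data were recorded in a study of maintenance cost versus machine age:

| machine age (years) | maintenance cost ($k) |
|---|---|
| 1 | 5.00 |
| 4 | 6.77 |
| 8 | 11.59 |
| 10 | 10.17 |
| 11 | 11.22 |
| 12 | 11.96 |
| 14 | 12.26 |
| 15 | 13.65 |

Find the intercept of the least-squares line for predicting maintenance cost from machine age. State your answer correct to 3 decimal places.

n = 8, Σx = 75, Σy = 82.62, Σxy = 869.83, Σx² = 867
Sxx = Σx² − (Σx)²/n = 867 − 703.125 = 163.875
Sxy = Σxy − (Σx)(Σy)/n = 869.83 − 774.5625 = 95.2675
b = Sxy/Sxx = 95.2675/163.875 = 0.581342
a = ȳ − b·x̄ = 10.3275 − 0.581342·9.375 = 4.877414

4.877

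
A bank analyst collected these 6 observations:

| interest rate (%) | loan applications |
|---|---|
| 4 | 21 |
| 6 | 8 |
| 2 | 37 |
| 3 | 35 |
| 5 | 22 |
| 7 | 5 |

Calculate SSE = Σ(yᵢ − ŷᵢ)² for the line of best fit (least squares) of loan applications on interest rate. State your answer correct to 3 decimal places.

54.476

n = 6, Σx = 27, Σy = 128, Σxy = 456, Σx² = 139, Σy² = 3608
Sxx = Σx² − (Σx)²/n = 139 − 121.5 = 17.5
Sxy = Σxy − (Σx)(Σy)/n = 456 − 576 = -120
Syy = Σy² − (Σy)²/n = 3608 − 2730.666667 = 877.333333
b = Sxy/Sxx = -120/17.5 = -6.857143
SSE = Syy − b·Sxy = 877.333333 − (-6.857143)·(-120) = 54.476190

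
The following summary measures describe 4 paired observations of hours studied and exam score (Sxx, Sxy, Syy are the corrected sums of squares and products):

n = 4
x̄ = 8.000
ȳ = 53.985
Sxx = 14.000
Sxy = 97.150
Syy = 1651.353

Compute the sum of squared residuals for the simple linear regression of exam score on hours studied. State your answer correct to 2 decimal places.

b = Sxy/Sxx = 97.15/14 = 6.939286
SSE = Syy − b·Sxy = 1651.353 − 6.939286·97.15 = 977.201393

977.20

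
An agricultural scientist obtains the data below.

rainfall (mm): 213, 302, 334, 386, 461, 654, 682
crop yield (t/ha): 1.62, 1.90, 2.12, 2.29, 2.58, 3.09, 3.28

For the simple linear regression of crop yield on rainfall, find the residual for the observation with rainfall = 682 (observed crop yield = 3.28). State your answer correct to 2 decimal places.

0.02

n = 7, Σx = 3032, Σy = 16.88, Σxy = 7958.08, Σx² = 1502486
Sxx = Σx² − (Σx)²/n = 1502486 − 1313289.142857 = 189196.857143
Sxy = Σxy − (Σx)(Σy)/n = 7958.08 − 7311.451429 = 646.628571
b = Sxy/Sxx = 646.628571/189196.857143 = 0.003418
a = ȳ − b·x̄ = 2.411429 − 0.003418·433.142857 = 0.931052
ŷ(682) = 0.931052 + 0.003418·682 = 3.261961
residual = y − ŷ = 3.28 − 3.261961 = 0.018039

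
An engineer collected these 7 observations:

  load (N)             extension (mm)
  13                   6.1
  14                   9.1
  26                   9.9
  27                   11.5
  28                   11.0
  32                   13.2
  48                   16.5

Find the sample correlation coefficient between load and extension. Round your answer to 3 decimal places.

0.956

n = 7, Σx = 188, Σy = 77.3, Σxy = 2297, Σx² = 5882, Σy² = 917.77
Sxx = Σx² − (Σx)²/n = 5882 − 5049.142857 = 832.857143
Sxy = Σxy − (Σx)(Σy)/n = 2297 − 2076.057143 = 220.942857
Syy = Σy² − (Σy)²/n = 917.77 − 853.612857 = 64.157143
r = Sxy/√(Sxx·Syy) = 220.942857/√(53433.734694) = 220.942857/231.157381 = 0.955811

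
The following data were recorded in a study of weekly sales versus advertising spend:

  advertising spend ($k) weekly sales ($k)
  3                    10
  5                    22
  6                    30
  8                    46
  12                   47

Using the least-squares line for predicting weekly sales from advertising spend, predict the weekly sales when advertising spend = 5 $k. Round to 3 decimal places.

n = 5, Σx = 34, Σy = 155, Σxy = 1252, Σx² = 278
Sxx = Σx² − (Σx)²/n = 278 − 231.2 = 46.8
Sxy = Σxy − (Σx)(Σy)/n = 1252 − 1054 = 198
b = Sxy/Sxx = 198/46.8 = 4.230769
a = ȳ − b·x̄ = 31 − 4.230769·6.8 = 2.230769
ŷ(5) = a + b·5 = 2.230769 + 4.230769·5 = 23.384615

23.385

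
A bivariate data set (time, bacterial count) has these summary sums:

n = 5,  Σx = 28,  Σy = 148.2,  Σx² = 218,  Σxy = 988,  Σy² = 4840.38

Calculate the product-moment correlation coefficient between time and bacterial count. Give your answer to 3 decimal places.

Sxx = Σx² − (Σx)²/n = 218 − 156.8 = 61.2
Sxy = Σxy − (Σx)(Σy)/n = 988 − 829.92 = 158.08
Syy = Σy² − (Σy)²/n = 4840.38 − 4392.648 = 447.732
r = Sxy/√(Sxx·Syy) = 158.08/√(27401.1984) = 158.08/165.533073 = 0.954975

0.955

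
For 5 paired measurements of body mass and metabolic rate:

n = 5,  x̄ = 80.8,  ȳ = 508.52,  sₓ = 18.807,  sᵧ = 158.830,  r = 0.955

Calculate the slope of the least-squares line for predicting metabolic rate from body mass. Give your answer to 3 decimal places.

8.065

b = r · sᵧ/sₓ = 0.955 · 158.83/18.807 = 8.065223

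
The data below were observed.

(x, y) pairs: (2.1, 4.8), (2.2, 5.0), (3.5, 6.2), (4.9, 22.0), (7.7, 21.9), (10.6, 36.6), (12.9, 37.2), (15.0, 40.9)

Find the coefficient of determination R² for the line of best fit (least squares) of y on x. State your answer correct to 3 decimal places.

0.927

n = 8, Σx = 58.9, Σy = 174.6, Σxy = 1800.55, Σx² = 608.57, Σy² = 5446.3
Sxx = Σx² − (Σx)²/n = 608.57 − 433.65125 = 174.91875
Sxy = Σxy − (Σx)(Σy)/n = 1800.55 − 1285.4925 = 515.0575
Syy = Σy² − (Σy)²/n = 5446.3 − 3810.645 = 1635.655
R² = Sxy²/(Sxx·Syy) = (515.0575)²/(174.91875·1635.655) = 0.927221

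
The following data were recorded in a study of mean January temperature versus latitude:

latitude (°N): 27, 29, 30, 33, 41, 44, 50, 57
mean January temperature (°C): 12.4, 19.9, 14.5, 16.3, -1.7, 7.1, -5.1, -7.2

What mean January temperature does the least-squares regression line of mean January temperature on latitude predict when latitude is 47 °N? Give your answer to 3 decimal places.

n = 8, Σx = 311, Σy = 56.2, Σxy = 1462.1, Σx² = 12925
Sxx = Σx² − (Σx)²/n = 12925 − 12090.125 = 834.875
Sxy = Σxy − (Σx)(Σy)/n = 1462.1 − 2184.775 = -722.675
b = Sxy/Sxx = -722.675/834.875 = -0.865609
a = ȳ − b·x̄ = 7.025 − (-0.865609)·38.875 = 40.675535
ŷ(47) = a + b·47 = 40.675535 + (-0.865609)·47 = -0.008070

-0.008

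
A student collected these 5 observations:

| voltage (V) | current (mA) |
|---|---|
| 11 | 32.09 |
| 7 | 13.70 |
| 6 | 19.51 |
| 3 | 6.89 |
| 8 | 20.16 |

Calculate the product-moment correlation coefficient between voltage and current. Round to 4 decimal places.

n = 5, Σx = 35, Σy = 92.35, Σxy = 747.9, Σx² = 279, Σy² = 2051.9959
Sxx = Σx² − (Σx)²/n = 279 − 245 = 34
Sxy = Σxy − (Σx)(Σy)/n = 747.9 − 646.45 = 101.45
Syy = Σy² − (Σy)²/n = 2051.9959 − 1705.7045 = 346.2914
r = Sxy/√(Sxx·Syy) = 101.45/√(11773.9076) = 101.45/108.507638 = 0.934957

0.9350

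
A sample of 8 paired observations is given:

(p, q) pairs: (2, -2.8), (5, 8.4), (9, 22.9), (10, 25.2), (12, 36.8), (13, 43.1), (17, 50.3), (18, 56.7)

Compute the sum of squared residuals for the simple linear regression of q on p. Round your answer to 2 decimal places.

n = 8, Σx = 86, Σy = 240.6, Σxy = 3372.1, Σx² = 1136, Σy² = 10194.68
Sxx = Σx² − (Σx)²/n = 1136 − 924.5 = 211.5
Sxy = Σxy − (Σx)(Σy)/n = 3372.1 − 2586.45 = 785.65
Syy = Σy² − (Σy)²/n = 10194.68 − 7236.045 = 2958.635
b = Sxy/Sxx = 785.65/211.5 = 3.714657
SSE = Syy − b·Sxy = 2958.635 − 3.714657·785.65 = 40.214563

40.21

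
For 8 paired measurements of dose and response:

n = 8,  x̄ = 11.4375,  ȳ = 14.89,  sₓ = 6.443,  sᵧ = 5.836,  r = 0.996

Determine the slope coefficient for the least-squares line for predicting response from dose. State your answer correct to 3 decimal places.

b = r · sᵧ/sₓ = 0.996 · 5.836/6.443 = 0.902166

0.902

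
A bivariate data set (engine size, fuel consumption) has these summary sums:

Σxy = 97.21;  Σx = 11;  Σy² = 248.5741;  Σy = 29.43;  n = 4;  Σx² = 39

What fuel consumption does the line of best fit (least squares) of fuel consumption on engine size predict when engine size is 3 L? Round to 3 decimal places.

Sxx = Σx² − (Σx)²/n = 39 − 30.25 = 8.75
Sxy = Σxy − (Σx)(Σy)/n = 97.21 − 80.9325 = 16.2775
b = Sxy/Sxx = 16.2775/8.75 = 1.860286
a = ȳ − b·x̄ = 7.3575 − 1.860286·2.75 = 2.241714
ŷ(3) = a + b·3 = 2.241714 + 1.860286·3 = 7.822571

7.823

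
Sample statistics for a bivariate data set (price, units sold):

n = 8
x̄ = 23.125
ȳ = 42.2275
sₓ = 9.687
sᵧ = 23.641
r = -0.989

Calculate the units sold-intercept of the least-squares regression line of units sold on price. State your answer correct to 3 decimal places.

b = r · sᵧ/sₓ = -0.989 · 23.641/9.687 = -2.413642
a = ȳ − b·x̄ = 42.2275 − (-2.413642)·23.125 = 98.042969

98.043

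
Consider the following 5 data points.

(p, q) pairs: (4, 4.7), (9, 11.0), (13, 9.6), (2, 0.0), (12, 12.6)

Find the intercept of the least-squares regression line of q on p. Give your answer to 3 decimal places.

-0.131

n = 5, Σx = 40, Σy = 37.9, Σxy = 393.8, Σx² = 414
Sxx = Σx² − (Σx)²/n = 414 − 320 = 94
Sxy = Σxy − (Σx)(Σy)/n = 393.8 − 303.2 = 90.6
b = Sxy/Sxx = 90.6/94 = 0.963830
a = ȳ − b·x̄ = 7.58 − 0.963830·8 = -0.130638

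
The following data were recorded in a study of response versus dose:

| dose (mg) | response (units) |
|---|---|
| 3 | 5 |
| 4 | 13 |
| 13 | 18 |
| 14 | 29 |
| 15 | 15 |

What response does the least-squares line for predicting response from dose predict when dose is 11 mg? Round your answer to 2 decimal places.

n = 5, Σx = 49, Σy = 80, Σxy = 932, Σx² = 615
Sxx = Σx² − (Σx)²/n = 615 − 480.2 = 134.8
Sxy = Σxy − (Σx)(Σy)/n = 932 − 784 = 148
b = Sxy/Sxx = 148/134.8 = 1.097923
a = ȳ − b·x̄ = 16 − 1.097923·9.8 = 5.240356
ŷ(11) = a + b·11 = 5.240356 + 1.097923·11 = 17.317507

17.32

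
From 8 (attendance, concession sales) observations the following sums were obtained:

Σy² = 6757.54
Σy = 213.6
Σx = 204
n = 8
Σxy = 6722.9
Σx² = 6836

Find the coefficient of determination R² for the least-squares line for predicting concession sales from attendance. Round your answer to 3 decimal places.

Sxx = Σx² − (Σx)²/n = 6836 − 5202 = 1634
Sxy = Σxy − (Σx)(Σy)/n = 6722.9 − 5446.8 = 1276.1
Syy = Σy² − (Σy)²/n = 6757.54 − 5703.12 = 1054.42
R² = Sxy²/(Sxx·Syy) = (1276.1)²/(1634·1054.42) = 0.945157

0.945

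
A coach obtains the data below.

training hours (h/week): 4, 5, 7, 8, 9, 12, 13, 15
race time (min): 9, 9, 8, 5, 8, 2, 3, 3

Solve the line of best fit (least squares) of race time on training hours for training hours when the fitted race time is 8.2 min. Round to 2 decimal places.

n = 8, Σx = 73, Σy = 47, Σxy = 357, Σx² = 773
Sxx = Σx² − (Σx)²/n = 773 − 666.125 = 106.875
Sxy = Σxy − (Σx)(Σy)/n = 357 − 428.875 = -71.875
b = Sxy/Sxx = -71.875/106.875 = -0.672515
a = ȳ − b·x̄ = 5.875 − (-0.672515)·9.125 = 12.011696
Set a + b·x = 8.2: x = (8.2 − 12.011696) / (-0.672515) = 5.667826

5.67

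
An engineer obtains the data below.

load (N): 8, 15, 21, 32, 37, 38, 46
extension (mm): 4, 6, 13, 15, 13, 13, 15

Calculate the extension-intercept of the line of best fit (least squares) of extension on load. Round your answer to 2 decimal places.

n = 7, Σx = 197, Σy = 79, Σxy = 2540, Σx² = 6683
Sxx = Σx² − (Σx)²/n = 6683 − 5544.142857 = 1138.857143
Sxy = Σxy − (Σx)(Σy)/n = 2540 − 2223.285714 = 316.714286
b = Sxy/Sxx = 316.714286/1138.857143 = 0.278098
a = ȳ − b·x̄ = 11.285714 − 0.278098·28.142857 = 3.459232

3.46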